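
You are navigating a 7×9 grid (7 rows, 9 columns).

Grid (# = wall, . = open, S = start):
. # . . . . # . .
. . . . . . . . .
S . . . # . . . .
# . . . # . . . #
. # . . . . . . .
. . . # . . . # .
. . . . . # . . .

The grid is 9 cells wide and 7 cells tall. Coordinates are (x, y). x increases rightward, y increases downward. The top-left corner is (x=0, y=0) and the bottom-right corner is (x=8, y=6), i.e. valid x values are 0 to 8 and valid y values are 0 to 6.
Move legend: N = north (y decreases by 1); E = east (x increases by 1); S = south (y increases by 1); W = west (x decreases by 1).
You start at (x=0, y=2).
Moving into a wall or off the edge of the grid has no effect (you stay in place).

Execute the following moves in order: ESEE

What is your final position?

Answer: Final position: (x=3, y=3)

Derivation:
Start: (x=0, y=2)
  E (east): (x=0, y=2) -> (x=1, y=2)
  S (south): (x=1, y=2) -> (x=1, y=3)
  E (east): (x=1, y=3) -> (x=2, y=3)
  E (east): (x=2, y=3) -> (x=3, y=3)
Final: (x=3, y=3)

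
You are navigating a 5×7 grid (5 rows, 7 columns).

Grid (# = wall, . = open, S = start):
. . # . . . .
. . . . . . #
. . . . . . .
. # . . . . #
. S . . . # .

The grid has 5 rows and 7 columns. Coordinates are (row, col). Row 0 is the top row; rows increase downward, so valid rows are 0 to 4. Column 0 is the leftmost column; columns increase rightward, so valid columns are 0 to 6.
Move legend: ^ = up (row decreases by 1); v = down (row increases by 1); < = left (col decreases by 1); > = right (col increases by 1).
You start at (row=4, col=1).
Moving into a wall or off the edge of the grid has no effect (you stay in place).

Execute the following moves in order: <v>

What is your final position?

Answer: Final position: (row=4, col=1)

Derivation:
Start: (row=4, col=1)
  < (left): (row=4, col=1) -> (row=4, col=0)
  v (down): blocked, stay at (row=4, col=0)
  > (right): (row=4, col=0) -> (row=4, col=1)
Final: (row=4, col=1)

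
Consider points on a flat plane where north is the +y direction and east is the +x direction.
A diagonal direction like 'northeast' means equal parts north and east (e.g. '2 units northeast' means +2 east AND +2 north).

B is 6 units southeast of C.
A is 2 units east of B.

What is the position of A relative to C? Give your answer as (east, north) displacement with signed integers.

Place C at the origin (east=0, north=0).
  B is 6 units southeast of C: delta (east=+6, north=-6); B at (east=6, north=-6).
  A is 2 units east of B: delta (east=+2, north=+0); A at (east=8, north=-6).
Therefore A relative to C: (east=8, north=-6).

Answer: A is at (east=8, north=-6) relative to C.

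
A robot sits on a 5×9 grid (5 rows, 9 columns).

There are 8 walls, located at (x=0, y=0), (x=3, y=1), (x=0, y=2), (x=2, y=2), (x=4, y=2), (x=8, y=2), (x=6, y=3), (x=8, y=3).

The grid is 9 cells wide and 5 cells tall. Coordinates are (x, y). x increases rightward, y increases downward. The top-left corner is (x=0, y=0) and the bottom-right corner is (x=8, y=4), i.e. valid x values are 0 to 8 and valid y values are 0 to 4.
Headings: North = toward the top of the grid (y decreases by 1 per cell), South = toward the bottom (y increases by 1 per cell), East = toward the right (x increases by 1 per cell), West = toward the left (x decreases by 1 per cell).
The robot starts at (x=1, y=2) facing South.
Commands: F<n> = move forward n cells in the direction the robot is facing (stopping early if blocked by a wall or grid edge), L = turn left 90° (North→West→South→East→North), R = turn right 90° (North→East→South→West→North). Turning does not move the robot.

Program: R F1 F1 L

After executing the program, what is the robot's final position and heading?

Answer: Final position: (x=1, y=2), facing South

Derivation:
Start: (x=1, y=2), facing South
  R: turn right, now facing West
  F1: move forward 0/1 (blocked), now at (x=1, y=2)
  F1: move forward 0/1 (blocked), now at (x=1, y=2)
  L: turn left, now facing South
Final: (x=1, y=2), facing South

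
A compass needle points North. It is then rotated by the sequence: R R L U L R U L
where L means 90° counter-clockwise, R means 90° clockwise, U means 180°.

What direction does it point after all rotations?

Start: North
  R (right (90° clockwise)) -> East
  R (right (90° clockwise)) -> South
  L (left (90° counter-clockwise)) -> East
  U (U-turn (180°)) -> West
  L (left (90° counter-clockwise)) -> South
  R (right (90° clockwise)) -> West
  U (U-turn (180°)) -> East
  L (left (90° counter-clockwise)) -> North
Final: North

Answer: Final heading: North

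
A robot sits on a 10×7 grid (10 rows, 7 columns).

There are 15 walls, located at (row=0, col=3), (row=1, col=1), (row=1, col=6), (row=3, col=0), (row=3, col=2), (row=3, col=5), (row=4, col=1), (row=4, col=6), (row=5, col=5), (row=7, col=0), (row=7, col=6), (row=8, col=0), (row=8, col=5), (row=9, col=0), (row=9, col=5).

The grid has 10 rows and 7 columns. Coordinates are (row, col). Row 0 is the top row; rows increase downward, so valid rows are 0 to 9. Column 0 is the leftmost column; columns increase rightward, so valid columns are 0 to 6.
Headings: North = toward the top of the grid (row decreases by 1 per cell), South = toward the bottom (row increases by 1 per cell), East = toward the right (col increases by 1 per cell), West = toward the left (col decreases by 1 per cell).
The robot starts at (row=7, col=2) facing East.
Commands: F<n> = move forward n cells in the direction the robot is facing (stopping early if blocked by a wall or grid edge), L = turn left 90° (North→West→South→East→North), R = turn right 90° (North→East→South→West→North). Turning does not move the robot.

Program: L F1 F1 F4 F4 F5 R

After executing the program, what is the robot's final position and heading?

Answer: Final position: (row=4, col=2), facing East

Derivation:
Start: (row=7, col=2), facing East
  L: turn left, now facing North
  F1: move forward 1, now at (row=6, col=2)
  F1: move forward 1, now at (row=5, col=2)
  F4: move forward 1/4 (blocked), now at (row=4, col=2)
  F4: move forward 0/4 (blocked), now at (row=4, col=2)
  F5: move forward 0/5 (blocked), now at (row=4, col=2)
  R: turn right, now facing East
Final: (row=4, col=2), facing East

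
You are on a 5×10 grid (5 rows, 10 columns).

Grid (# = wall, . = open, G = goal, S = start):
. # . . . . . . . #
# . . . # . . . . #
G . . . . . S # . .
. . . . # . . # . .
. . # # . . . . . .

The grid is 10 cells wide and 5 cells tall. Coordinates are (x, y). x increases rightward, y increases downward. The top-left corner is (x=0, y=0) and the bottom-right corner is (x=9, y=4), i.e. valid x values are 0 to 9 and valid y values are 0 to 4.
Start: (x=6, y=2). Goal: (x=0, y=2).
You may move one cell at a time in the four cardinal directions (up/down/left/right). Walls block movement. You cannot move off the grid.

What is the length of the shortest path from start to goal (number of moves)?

BFS from (x=6, y=2) until reaching (x=0, y=2):
  Distance 0: (x=6, y=2)
  Distance 1: (x=6, y=1), (x=5, y=2), (x=6, y=3)
  Distance 2: (x=6, y=0), (x=5, y=1), (x=7, y=1), (x=4, y=2), (x=5, y=3), (x=6, y=4)
  Distance 3: (x=5, y=0), (x=7, y=0), (x=8, y=1), (x=3, y=2), (x=5, y=4), (x=7, y=4)
  Distance 4: (x=4, y=0), (x=8, y=0), (x=3, y=1), (x=2, y=2), (x=8, y=2), (x=3, y=3), (x=4, y=4), (x=8, y=4)
  Distance 5: (x=3, y=0), (x=2, y=1), (x=1, y=2), (x=9, y=2), (x=2, y=3), (x=8, y=3), (x=9, y=4)
  Distance 6: (x=2, y=0), (x=1, y=1), (x=0, y=2), (x=1, y=3), (x=9, y=3)  <- goal reached here
One shortest path (6 moves): (x=6, y=2) -> (x=5, y=2) -> (x=4, y=2) -> (x=3, y=2) -> (x=2, y=2) -> (x=1, y=2) -> (x=0, y=2)

Answer: Shortest path length: 6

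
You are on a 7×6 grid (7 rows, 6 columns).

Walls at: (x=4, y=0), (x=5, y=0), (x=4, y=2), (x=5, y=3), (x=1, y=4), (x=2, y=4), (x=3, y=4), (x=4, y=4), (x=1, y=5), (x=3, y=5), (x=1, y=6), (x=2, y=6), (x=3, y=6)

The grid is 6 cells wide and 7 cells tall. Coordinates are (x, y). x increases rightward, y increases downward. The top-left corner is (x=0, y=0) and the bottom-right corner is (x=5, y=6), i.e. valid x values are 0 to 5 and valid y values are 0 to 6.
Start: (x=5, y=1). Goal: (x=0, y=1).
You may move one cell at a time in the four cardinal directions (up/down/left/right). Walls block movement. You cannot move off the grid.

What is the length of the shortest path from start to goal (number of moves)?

BFS from (x=5, y=1) until reaching (x=0, y=1):
  Distance 0: (x=5, y=1)
  Distance 1: (x=4, y=1), (x=5, y=2)
  Distance 2: (x=3, y=1)
  Distance 3: (x=3, y=0), (x=2, y=1), (x=3, y=2)
  Distance 4: (x=2, y=0), (x=1, y=1), (x=2, y=2), (x=3, y=3)
  Distance 5: (x=1, y=0), (x=0, y=1), (x=1, y=2), (x=2, y=3), (x=4, y=3)  <- goal reached here
One shortest path (5 moves): (x=5, y=1) -> (x=4, y=1) -> (x=3, y=1) -> (x=2, y=1) -> (x=1, y=1) -> (x=0, y=1)

Answer: Shortest path length: 5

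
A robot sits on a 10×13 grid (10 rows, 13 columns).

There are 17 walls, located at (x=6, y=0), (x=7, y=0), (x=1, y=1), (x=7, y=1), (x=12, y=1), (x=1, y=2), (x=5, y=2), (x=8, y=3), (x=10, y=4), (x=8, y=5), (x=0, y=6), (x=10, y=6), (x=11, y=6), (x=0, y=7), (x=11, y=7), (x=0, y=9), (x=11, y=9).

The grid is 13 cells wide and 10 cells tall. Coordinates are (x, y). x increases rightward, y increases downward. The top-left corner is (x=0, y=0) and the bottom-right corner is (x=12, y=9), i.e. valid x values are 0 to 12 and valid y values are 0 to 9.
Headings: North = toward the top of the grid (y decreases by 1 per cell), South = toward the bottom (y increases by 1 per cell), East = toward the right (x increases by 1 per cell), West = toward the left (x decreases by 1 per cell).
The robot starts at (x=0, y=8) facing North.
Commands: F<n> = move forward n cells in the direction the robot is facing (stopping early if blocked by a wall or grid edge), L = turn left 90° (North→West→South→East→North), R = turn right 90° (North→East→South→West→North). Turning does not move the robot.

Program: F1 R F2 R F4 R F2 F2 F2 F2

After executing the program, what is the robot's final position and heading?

Answer: Final position: (x=1, y=9), facing West

Derivation:
Start: (x=0, y=8), facing North
  F1: move forward 0/1 (blocked), now at (x=0, y=8)
  R: turn right, now facing East
  F2: move forward 2, now at (x=2, y=8)
  R: turn right, now facing South
  F4: move forward 1/4 (blocked), now at (x=2, y=9)
  R: turn right, now facing West
  F2: move forward 1/2 (blocked), now at (x=1, y=9)
  [×3]F2: move forward 0/2 (blocked), now at (x=1, y=9)
Final: (x=1, y=9), facing West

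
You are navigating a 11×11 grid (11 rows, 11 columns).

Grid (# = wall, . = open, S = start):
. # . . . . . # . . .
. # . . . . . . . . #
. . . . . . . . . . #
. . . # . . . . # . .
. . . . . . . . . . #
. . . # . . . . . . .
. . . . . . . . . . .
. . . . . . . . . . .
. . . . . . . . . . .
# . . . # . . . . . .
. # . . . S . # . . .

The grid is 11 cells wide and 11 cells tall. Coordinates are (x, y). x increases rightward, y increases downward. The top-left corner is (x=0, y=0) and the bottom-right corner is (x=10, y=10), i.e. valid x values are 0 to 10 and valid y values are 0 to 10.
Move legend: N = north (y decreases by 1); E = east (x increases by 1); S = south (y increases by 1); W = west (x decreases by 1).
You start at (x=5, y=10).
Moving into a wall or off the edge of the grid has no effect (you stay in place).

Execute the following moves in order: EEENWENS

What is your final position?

Answer: Final position: (x=6, y=9)

Derivation:
Start: (x=5, y=10)
  E (east): (x=5, y=10) -> (x=6, y=10)
  E (east): blocked, stay at (x=6, y=10)
  E (east): blocked, stay at (x=6, y=10)
  N (north): (x=6, y=10) -> (x=6, y=9)
  W (west): (x=6, y=9) -> (x=5, y=9)
  E (east): (x=5, y=9) -> (x=6, y=9)
  N (north): (x=6, y=9) -> (x=6, y=8)
  S (south): (x=6, y=8) -> (x=6, y=9)
Final: (x=6, y=9)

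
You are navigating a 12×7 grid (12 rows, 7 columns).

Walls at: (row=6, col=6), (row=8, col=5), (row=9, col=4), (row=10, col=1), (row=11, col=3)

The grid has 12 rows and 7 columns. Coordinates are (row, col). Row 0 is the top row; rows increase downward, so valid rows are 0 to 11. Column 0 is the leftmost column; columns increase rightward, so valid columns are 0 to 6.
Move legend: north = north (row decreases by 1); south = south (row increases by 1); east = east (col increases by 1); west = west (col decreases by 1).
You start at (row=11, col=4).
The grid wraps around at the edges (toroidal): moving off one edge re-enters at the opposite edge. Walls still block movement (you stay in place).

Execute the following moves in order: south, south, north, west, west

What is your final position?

Answer: Final position: (row=0, col=2)

Derivation:
Start: (row=11, col=4)
  south (south): (row=11, col=4) -> (row=0, col=4)
  south (south): (row=0, col=4) -> (row=1, col=4)
  north (north): (row=1, col=4) -> (row=0, col=4)
  west (west): (row=0, col=4) -> (row=0, col=3)
  west (west): (row=0, col=3) -> (row=0, col=2)
Final: (row=0, col=2)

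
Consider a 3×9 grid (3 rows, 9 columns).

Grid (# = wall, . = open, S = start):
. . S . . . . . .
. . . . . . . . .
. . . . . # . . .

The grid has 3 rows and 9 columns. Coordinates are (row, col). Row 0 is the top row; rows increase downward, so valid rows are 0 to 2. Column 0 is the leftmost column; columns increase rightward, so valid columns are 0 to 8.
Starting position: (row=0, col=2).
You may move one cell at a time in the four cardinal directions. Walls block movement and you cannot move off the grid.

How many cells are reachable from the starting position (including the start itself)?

BFS flood-fill from (row=0, col=2):
  Distance 0: (row=0, col=2)
  Distance 1: (row=0, col=1), (row=0, col=3), (row=1, col=2)
  Distance 2: (row=0, col=0), (row=0, col=4), (row=1, col=1), (row=1, col=3), (row=2, col=2)
  Distance 3: (row=0, col=5), (row=1, col=0), (row=1, col=4), (row=2, col=1), (row=2, col=3)
  Distance 4: (row=0, col=6), (row=1, col=5), (row=2, col=0), (row=2, col=4)
  Distance 5: (row=0, col=7), (row=1, col=6)
  Distance 6: (row=0, col=8), (row=1, col=7), (row=2, col=6)
  Distance 7: (row=1, col=8), (row=2, col=7)
  Distance 8: (row=2, col=8)
Total reachable: 26 (grid has 26 open cells total)

Answer: Reachable cells: 26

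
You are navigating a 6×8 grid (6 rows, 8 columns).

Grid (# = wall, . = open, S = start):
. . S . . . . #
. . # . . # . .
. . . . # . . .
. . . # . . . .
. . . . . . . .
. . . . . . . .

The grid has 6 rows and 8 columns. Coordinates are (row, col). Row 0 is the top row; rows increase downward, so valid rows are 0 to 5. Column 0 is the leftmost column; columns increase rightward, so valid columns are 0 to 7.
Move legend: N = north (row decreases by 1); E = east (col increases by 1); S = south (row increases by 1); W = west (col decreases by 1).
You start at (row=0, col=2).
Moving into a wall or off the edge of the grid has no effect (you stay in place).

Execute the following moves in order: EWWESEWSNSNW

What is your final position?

Start: (row=0, col=2)
  E (east): (row=0, col=2) -> (row=0, col=3)
  W (west): (row=0, col=3) -> (row=0, col=2)
  W (west): (row=0, col=2) -> (row=0, col=1)
  E (east): (row=0, col=1) -> (row=0, col=2)
  S (south): blocked, stay at (row=0, col=2)
  E (east): (row=0, col=2) -> (row=0, col=3)
  W (west): (row=0, col=3) -> (row=0, col=2)
  S (south): blocked, stay at (row=0, col=2)
  N (north): blocked, stay at (row=0, col=2)
  S (south): blocked, stay at (row=0, col=2)
  N (north): blocked, stay at (row=0, col=2)
  W (west): (row=0, col=2) -> (row=0, col=1)
Final: (row=0, col=1)

Answer: Final position: (row=0, col=1)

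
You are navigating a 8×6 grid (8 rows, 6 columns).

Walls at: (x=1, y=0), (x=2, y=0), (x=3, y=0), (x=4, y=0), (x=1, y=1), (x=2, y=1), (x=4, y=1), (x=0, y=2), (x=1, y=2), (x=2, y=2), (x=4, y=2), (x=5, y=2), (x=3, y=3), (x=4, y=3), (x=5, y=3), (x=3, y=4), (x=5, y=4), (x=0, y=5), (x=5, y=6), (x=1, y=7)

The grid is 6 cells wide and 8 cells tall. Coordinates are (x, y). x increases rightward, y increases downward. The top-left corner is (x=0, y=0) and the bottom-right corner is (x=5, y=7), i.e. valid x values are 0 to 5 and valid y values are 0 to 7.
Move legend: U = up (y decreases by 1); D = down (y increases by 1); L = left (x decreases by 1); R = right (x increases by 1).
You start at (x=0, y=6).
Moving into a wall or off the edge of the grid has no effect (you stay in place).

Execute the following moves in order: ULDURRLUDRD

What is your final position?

Answer: Final position: (x=2, y=7)

Derivation:
Start: (x=0, y=6)
  U (up): blocked, stay at (x=0, y=6)
  L (left): blocked, stay at (x=0, y=6)
  D (down): (x=0, y=6) -> (x=0, y=7)
  U (up): (x=0, y=7) -> (x=0, y=6)
  R (right): (x=0, y=6) -> (x=1, y=6)
  R (right): (x=1, y=6) -> (x=2, y=6)
  L (left): (x=2, y=6) -> (x=1, y=6)
  U (up): (x=1, y=6) -> (x=1, y=5)
  D (down): (x=1, y=5) -> (x=1, y=6)
  R (right): (x=1, y=6) -> (x=2, y=6)
  D (down): (x=2, y=6) -> (x=2, y=7)
Final: (x=2, y=7)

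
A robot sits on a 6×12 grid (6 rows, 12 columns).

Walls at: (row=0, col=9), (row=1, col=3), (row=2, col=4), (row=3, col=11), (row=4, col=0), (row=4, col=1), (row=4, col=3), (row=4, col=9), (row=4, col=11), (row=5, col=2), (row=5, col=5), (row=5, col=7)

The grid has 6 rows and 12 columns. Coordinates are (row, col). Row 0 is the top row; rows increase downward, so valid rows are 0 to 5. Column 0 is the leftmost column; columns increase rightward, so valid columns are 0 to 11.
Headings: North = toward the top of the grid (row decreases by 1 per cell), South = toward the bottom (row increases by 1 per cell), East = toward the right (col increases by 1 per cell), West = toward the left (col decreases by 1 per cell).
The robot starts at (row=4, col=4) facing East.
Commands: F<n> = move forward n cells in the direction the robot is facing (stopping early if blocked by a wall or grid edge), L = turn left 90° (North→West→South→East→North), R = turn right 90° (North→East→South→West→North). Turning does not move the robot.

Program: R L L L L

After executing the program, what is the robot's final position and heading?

Start: (row=4, col=4), facing East
  R: turn right, now facing South
  L: turn left, now facing East
  L: turn left, now facing North
  L: turn left, now facing West
  L: turn left, now facing South
Final: (row=4, col=4), facing South

Answer: Final position: (row=4, col=4), facing South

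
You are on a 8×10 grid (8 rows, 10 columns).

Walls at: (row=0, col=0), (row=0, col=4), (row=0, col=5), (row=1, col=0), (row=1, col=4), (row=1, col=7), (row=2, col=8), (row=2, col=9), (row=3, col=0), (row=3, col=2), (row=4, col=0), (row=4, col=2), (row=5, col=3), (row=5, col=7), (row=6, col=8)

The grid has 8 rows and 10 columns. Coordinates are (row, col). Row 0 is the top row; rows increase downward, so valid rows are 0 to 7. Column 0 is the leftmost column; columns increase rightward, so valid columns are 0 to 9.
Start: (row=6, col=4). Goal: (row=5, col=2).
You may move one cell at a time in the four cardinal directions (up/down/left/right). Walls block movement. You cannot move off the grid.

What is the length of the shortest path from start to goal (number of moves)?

Answer: Shortest path length: 3

Derivation:
BFS from (row=6, col=4) until reaching (row=5, col=2):
  Distance 0: (row=6, col=4)
  Distance 1: (row=5, col=4), (row=6, col=3), (row=6, col=5), (row=7, col=4)
  Distance 2: (row=4, col=4), (row=5, col=5), (row=6, col=2), (row=6, col=6), (row=7, col=3), (row=7, col=5)
  Distance 3: (row=3, col=4), (row=4, col=3), (row=4, col=5), (row=5, col=2), (row=5, col=6), (row=6, col=1), (row=6, col=7), (row=7, col=2), (row=7, col=6)  <- goal reached here
One shortest path (3 moves): (row=6, col=4) -> (row=6, col=3) -> (row=6, col=2) -> (row=5, col=2)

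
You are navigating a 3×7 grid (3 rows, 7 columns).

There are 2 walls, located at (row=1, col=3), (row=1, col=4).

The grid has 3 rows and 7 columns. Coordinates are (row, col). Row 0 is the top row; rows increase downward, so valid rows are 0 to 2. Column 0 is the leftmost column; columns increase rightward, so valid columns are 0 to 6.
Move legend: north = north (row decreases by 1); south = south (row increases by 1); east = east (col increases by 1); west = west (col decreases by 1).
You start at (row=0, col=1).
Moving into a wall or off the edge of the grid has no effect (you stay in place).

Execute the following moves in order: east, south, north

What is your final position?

Answer: Final position: (row=0, col=2)

Derivation:
Start: (row=0, col=1)
  east (east): (row=0, col=1) -> (row=0, col=2)
  south (south): (row=0, col=2) -> (row=1, col=2)
  north (north): (row=1, col=2) -> (row=0, col=2)
Final: (row=0, col=2)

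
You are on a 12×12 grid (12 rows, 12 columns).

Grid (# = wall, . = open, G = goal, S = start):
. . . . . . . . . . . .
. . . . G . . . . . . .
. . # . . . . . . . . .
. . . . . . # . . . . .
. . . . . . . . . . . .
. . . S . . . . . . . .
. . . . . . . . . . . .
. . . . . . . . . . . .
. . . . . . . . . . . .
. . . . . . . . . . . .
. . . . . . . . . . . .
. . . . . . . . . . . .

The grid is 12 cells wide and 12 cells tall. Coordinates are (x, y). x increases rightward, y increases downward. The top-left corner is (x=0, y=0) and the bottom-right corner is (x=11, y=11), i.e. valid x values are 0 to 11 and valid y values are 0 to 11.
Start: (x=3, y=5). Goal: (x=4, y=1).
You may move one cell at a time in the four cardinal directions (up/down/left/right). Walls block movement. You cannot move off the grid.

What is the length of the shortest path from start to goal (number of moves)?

BFS from (x=3, y=5) until reaching (x=4, y=1):
  Distance 0: (x=3, y=5)
  Distance 1: (x=3, y=4), (x=2, y=5), (x=4, y=5), (x=3, y=6)
  Distance 2: (x=3, y=3), (x=2, y=4), (x=4, y=4), (x=1, y=5), (x=5, y=5), (x=2, y=6), (x=4, y=6), (x=3, y=7)
  Distance 3: (x=3, y=2), (x=2, y=3), (x=4, y=3), (x=1, y=4), (x=5, y=4), (x=0, y=5), (x=6, y=5), (x=1, y=6), (x=5, y=6), (x=2, y=7), (x=4, y=7), (x=3, y=8)
  Distance 4: (x=3, y=1), (x=4, y=2), (x=1, y=3), (x=5, y=3), (x=0, y=4), (x=6, y=4), (x=7, y=5), (x=0, y=6), (x=6, y=6), (x=1, y=7), (x=5, y=7), (x=2, y=8), (x=4, y=8), (x=3, y=9)
  Distance 5: (x=3, y=0), (x=2, y=1), (x=4, y=1), (x=1, y=2), (x=5, y=2), (x=0, y=3), (x=7, y=4), (x=8, y=5), (x=7, y=6), (x=0, y=7), (x=6, y=7), (x=1, y=8), (x=5, y=8), (x=2, y=9), (x=4, y=9), (x=3, y=10)  <- goal reached here
One shortest path (5 moves): (x=3, y=5) -> (x=4, y=5) -> (x=4, y=4) -> (x=4, y=3) -> (x=4, y=2) -> (x=4, y=1)

Answer: Shortest path length: 5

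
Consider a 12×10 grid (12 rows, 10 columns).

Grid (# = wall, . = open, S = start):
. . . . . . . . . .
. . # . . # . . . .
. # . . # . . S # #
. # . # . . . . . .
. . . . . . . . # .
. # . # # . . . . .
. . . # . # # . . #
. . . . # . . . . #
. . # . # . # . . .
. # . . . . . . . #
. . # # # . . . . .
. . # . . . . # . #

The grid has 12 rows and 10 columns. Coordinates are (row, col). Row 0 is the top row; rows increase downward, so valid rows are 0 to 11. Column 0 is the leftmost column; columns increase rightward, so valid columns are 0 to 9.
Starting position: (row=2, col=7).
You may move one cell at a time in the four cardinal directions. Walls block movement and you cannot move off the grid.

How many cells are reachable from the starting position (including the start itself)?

BFS flood-fill from (row=2, col=7):
  Distance 0: (row=2, col=7)
  Distance 1: (row=1, col=7), (row=2, col=6), (row=3, col=7)
  Distance 2: (row=0, col=7), (row=1, col=6), (row=1, col=8), (row=2, col=5), (row=3, col=6), (row=3, col=8), (row=4, col=7)
  Distance 3: (row=0, col=6), (row=0, col=8), (row=1, col=9), (row=3, col=5), (row=3, col=9), (row=4, col=6), (row=5, col=7)
  Distance 4: (row=0, col=5), (row=0, col=9), (row=3, col=4), (row=4, col=5), (row=4, col=9), (row=5, col=6), (row=5, col=8), (row=6, col=7)
  Distance 5: (row=0, col=4), (row=4, col=4), (row=5, col=5), (row=5, col=9), (row=6, col=8), (row=7, col=7)
  Distance 6: (row=0, col=3), (row=1, col=4), (row=4, col=3), (row=7, col=6), (row=7, col=8), (row=8, col=7)
  Distance 7: (row=0, col=2), (row=1, col=3), (row=4, col=2), (row=7, col=5), (row=8, col=8), (row=9, col=7)
  Distance 8: (row=0, col=1), (row=2, col=3), (row=3, col=2), (row=4, col=1), (row=5, col=2), (row=8, col=5), (row=8, col=9), (row=9, col=6), (row=9, col=8), (row=10, col=7)
  Distance 9: (row=0, col=0), (row=1, col=1), (row=2, col=2), (row=4, col=0), (row=6, col=2), (row=9, col=5), (row=10, col=6), (row=10, col=8)
  Distance 10: (row=1, col=0), (row=3, col=0), (row=5, col=0), (row=6, col=1), (row=7, col=2), (row=9, col=4), (row=10, col=5), (row=10, col=9), (row=11, col=6), (row=11, col=8)
  Distance 11: (row=2, col=0), (row=6, col=0), (row=7, col=1), (row=7, col=3), (row=9, col=3), (row=11, col=5)
  Distance 12: (row=7, col=0), (row=8, col=1), (row=8, col=3), (row=9, col=2), (row=11, col=4)
  Distance 13: (row=8, col=0), (row=11, col=3)
  Distance 14: (row=9, col=0)
  Distance 15: (row=10, col=0)
  Distance 16: (row=10, col=1), (row=11, col=0)
  Distance 17: (row=11, col=1)
Total reachable: 90 (grid has 91 open cells total)

Answer: Reachable cells: 90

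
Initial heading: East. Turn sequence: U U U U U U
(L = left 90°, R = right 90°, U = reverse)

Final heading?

Answer: Final heading: East

Derivation:
Start: East
  U (U-turn (180°)) -> West
  U (U-turn (180°)) -> East
  U (U-turn (180°)) -> West
  U (U-turn (180°)) -> East
  U (U-turn (180°)) -> West
  U (U-turn (180°)) -> East
Final: East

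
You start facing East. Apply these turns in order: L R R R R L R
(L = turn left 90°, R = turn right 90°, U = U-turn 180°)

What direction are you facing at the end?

Start: East
  L (left (90° counter-clockwise)) -> North
  R (right (90° clockwise)) -> East
  R (right (90° clockwise)) -> South
  R (right (90° clockwise)) -> West
  R (right (90° clockwise)) -> North
  L (left (90° counter-clockwise)) -> West
  R (right (90° clockwise)) -> North
Final: North

Answer: Final heading: North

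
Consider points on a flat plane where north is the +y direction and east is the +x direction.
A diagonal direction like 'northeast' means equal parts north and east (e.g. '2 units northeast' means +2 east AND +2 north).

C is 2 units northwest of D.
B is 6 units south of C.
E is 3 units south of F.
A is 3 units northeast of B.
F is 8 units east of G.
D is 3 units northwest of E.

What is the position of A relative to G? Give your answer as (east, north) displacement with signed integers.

Place G at the origin (east=0, north=0).
  F is 8 units east of G: delta (east=+8, north=+0); F at (east=8, north=0).
  E is 3 units south of F: delta (east=+0, north=-3); E at (east=8, north=-3).
  D is 3 units northwest of E: delta (east=-3, north=+3); D at (east=5, north=0).
  C is 2 units northwest of D: delta (east=-2, north=+2); C at (east=3, north=2).
  B is 6 units south of C: delta (east=+0, north=-6); B at (east=3, north=-4).
  A is 3 units northeast of B: delta (east=+3, north=+3); A at (east=6, north=-1).
Therefore A relative to G: (east=6, north=-1).

Answer: A is at (east=6, north=-1) relative to G.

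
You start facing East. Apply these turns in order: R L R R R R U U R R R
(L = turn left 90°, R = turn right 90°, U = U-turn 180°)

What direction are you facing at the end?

Answer: Final heading: North

Derivation:
Start: East
  R (right (90° clockwise)) -> South
  L (left (90° counter-clockwise)) -> East
  R (right (90° clockwise)) -> South
  R (right (90° clockwise)) -> West
  R (right (90° clockwise)) -> North
  R (right (90° clockwise)) -> East
  U (U-turn (180°)) -> West
  U (U-turn (180°)) -> East
  R (right (90° clockwise)) -> South
  R (right (90° clockwise)) -> West
  R (right (90° clockwise)) -> North
Final: North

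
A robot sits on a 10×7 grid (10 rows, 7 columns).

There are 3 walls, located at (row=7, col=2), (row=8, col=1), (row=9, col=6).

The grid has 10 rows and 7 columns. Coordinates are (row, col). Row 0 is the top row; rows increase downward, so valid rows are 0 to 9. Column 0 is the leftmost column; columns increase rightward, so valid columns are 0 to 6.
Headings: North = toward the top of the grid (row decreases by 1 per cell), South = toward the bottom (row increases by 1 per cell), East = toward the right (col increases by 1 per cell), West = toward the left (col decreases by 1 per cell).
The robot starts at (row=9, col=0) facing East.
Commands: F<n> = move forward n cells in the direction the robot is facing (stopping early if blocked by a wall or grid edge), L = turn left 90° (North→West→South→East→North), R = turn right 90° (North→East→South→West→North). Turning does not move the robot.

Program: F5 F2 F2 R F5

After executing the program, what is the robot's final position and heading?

Start: (row=9, col=0), facing East
  F5: move forward 5, now at (row=9, col=5)
  F2: move forward 0/2 (blocked), now at (row=9, col=5)
  F2: move forward 0/2 (blocked), now at (row=9, col=5)
  R: turn right, now facing South
  F5: move forward 0/5 (blocked), now at (row=9, col=5)
Final: (row=9, col=5), facing South

Answer: Final position: (row=9, col=5), facing South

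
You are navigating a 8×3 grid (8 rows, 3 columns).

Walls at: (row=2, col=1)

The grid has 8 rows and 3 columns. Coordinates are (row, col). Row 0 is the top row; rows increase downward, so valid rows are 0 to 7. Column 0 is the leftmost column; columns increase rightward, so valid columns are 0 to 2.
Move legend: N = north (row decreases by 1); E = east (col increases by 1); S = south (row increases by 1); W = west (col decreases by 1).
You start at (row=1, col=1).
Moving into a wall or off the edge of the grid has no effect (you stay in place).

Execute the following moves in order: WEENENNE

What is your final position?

Start: (row=1, col=1)
  W (west): (row=1, col=1) -> (row=1, col=0)
  E (east): (row=1, col=0) -> (row=1, col=1)
  E (east): (row=1, col=1) -> (row=1, col=2)
  N (north): (row=1, col=2) -> (row=0, col=2)
  E (east): blocked, stay at (row=0, col=2)
  N (north): blocked, stay at (row=0, col=2)
  N (north): blocked, stay at (row=0, col=2)
  E (east): blocked, stay at (row=0, col=2)
Final: (row=0, col=2)

Answer: Final position: (row=0, col=2)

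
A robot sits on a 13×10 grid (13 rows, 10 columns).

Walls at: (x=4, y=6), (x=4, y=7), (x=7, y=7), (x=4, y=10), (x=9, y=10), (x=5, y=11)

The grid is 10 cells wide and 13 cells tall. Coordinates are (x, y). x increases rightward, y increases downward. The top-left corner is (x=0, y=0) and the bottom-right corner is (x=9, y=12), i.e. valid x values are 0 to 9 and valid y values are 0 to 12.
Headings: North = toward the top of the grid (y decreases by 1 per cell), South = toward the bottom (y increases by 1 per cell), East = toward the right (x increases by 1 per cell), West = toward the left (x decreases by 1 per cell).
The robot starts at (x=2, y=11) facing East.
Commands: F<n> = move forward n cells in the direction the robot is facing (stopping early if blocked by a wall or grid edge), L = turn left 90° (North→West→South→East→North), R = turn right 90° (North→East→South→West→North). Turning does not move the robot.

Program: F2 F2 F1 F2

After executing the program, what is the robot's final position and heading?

Start: (x=2, y=11), facing East
  F2: move forward 2, now at (x=4, y=11)
  F2: move forward 0/2 (blocked), now at (x=4, y=11)
  F1: move forward 0/1 (blocked), now at (x=4, y=11)
  F2: move forward 0/2 (blocked), now at (x=4, y=11)
Final: (x=4, y=11), facing East

Answer: Final position: (x=4, y=11), facing East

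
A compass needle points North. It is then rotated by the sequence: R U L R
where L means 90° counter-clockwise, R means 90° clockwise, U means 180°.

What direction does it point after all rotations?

Start: North
  R (right (90° clockwise)) -> East
  U (U-turn (180°)) -> West
  L (left (90° counter-clockwise)) -> South
  R (right (90° clockwise)) -> West
Final: West

Answer: Final heading: West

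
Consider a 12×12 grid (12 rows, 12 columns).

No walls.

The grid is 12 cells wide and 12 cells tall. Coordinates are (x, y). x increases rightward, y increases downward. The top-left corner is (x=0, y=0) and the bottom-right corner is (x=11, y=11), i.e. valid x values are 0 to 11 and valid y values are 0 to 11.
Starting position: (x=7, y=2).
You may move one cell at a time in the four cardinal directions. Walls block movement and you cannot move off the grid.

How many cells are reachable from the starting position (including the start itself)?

BFS flood-fill from (x=7, y=2):
  Distance 0: (x=7, y=2)
  Distance 1: (x=7, y=1), (x=6, y=2), (x=8, y=2), (x=7, y=3)
  Distance 2: (x=7, y=0), (x=6, y=1), (x=8, y=1), (x=5, y=2), (x=9, y=2), (x=6, y=3), (x=8, y=3), (x=7, y=4)
  Distance 3: (x=6, y=0), (x=8, y=0), (x=5, y=1), (x=9, y=1), (x=4, y=2), (x=10, y=2), (x=5, y=3), (x=9, y=3), (x=6, y=4), (x=8, y=4), (x=7, y=5)
  Distance 4: (x=5, y=0), (x=9, y=0), (x=4, y=1), (x=10, y=1), (x=3, y=2), (x=11, y=2), (x=4, y=3), (x=10, y=3), (x=5, y=4), (x=9, y=4), (x=6, y=5), (x=8, y=5), (x=7, y=6)
  Distance 5: (x=4, y=0), (x=10, y=0), (x=3, y=1), (x=11, y=1), (x=2, y=2), (x=3, y=3), (x=11, y=3), (x=4, y=4), (x=10, y=4), (x=5, y=5), (x=9, y=5), (x=6, y=6), (x=8, y=6), (x=7, y=7)
  Distance 6: (x=3, y=0), (x=11, y=0), (x=2, y=1), (x=1, y=2), (x=2, y=3), (x=3, y=4), (x=11, y=4), (x=4, y=5), (x=10, y=5), (x=5, y=6), (x=9, y=6), (x=6, y=7), (x=8, y=7), (x=7, y=8)
  Distance 7: (x=2, y=0), (x=1, y=1), (x=0, y=2), (x=1, y=3), (x=2, y=4), (x=3, y=5), (x=11, y=5), (x=4, y=6), (x=10, y=6), (x=5, y=7), (x=9, y=7), (x=6, y=8), (x=8, y=8), (x=7, y=9)
  Distance 8: (x=1, y=0), (x=0, y=1), (x=0, y=3), (x=1, y=4), (x=2, y=5), (x=3, y=6), (x=11, y=6), (x=4, y=7), (x=10, y=7), (x=5, y=8), (x=9, y=8), (x=6, y=9), (x=8, y=9), (x=7, y=10)
  Distance 9: (x=0, y=0), (x=0, y=4), (x=1, y=5), (x=2, y=6), (x=3, y=7), (x=11, y=7), (x=4, y=8), (x=10, y=8), (x=5, y=9), (x=9, y=9), (x=6, y=10), (x=8, y=10), (x=7, y=11)
  Distance 10: (x=0, y=5), (x=1, y=6), (x=2, y=7), (x=3, y=8), (x=11, y=8), (x=4, y=9), (x=10, y=9), (x=5, y=10), (x=9, y=10), (x=6, y=11), (x=8, y=11)
  Distance 11: (x=0, y=6), (x=1, y=7), (x=2, y=8), (x=3, y=9), (x=11, y=9), (x=4, y=10), (x=10, y=10), (x=5, y=11), (x=9, y=11)
  Distance 12: (x=0, y=7), (x=1, y=8), (x=2, y=9), (x=3, y=10), (x=11, y=10), (x=4, y=11), (x=10, y=11)
  Distance 13: (x=0, y=8), (x=1, y=9), (x=2, y=10), (x=3, y=11), (x=11, y=11)
  Distance 14: (x=0, y=9), (x=1, y=10), (x=2, y=11)
  Distance 15: (x=0, y=10), (x=1, y=11)
  Distance 16: (x=0, y=11)
Total reachable: 144 (grid has 144 open cells total)

Answer: Reachable cells: 144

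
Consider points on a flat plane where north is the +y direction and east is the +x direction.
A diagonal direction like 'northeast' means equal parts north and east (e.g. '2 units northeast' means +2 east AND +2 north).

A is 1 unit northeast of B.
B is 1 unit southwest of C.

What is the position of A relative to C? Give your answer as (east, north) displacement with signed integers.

Answer: A is at (east=0, north=0) relative to C.

Derivation:
Place C at the origin (east=0, north=0).
  B is 1 unit southwest of C: delta (east=-1, north=-1); B at (east=-1, north=-1).
  A is 1 unit northeast of B: delta (east=+1, north=+1); A at (east=0, north=0).
Therefore A relative to C: (east=0, north=0).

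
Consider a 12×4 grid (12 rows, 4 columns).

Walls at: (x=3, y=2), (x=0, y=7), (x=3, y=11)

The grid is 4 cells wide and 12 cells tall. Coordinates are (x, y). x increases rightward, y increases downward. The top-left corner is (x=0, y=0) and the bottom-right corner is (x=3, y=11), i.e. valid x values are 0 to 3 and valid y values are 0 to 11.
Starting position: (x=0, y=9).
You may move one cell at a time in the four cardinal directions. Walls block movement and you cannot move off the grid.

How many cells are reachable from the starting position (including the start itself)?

BFS flood-fill from (x=0, y=9):
  Distance 0: (x=0, y=9)
  Distance 1: (x=0, y=8), (x=1, y=9), (x=0, y=10)
  Distance 2: (x=1, y=8), (x=2, y=9), (x=1, y=10), (x=0, y=11)
  Distance 3: (x=1, y=7), (x=2, y=8), (x=3, y=9), (x=2, y=10), (x=1, y=11)
  Distance 4: (x=1, y=6), (x=2, y=7), (x=3, y=8), (x=3, y=10), (x=2, y=11)
  Distance 5: (x=1, y=5), (x=0, y=6), (x=2, y=6), (x=3, y=7)
  Distance 6: (x=1, y=4), (x=0, y=5), (x=2, y=5), (x=3, y=6)
  Distance 7: (x=1, y=3), (x=0, y=4), (x=2, y=4), (x=3, y=5)
  Distance 8: (x=1, y=2), (x=0, y=3), (x=2, y=3), (x=3, y=4)
  Distance 9: (x=1, y=1), (x=0, y=2), (x=2, y=2), (x=3, y=3)
  Distance 10: (x=1, y=0), (x=0, y=1), (x=2, y=1)
  Distance 11: (x=0, y=0), (x=2, y=0), (x=3, y=1)
  Distance 12: (x=3, y=0)
Total reachable: 45 (grid has 45 open cells total)

Answer: Reachable cells: 45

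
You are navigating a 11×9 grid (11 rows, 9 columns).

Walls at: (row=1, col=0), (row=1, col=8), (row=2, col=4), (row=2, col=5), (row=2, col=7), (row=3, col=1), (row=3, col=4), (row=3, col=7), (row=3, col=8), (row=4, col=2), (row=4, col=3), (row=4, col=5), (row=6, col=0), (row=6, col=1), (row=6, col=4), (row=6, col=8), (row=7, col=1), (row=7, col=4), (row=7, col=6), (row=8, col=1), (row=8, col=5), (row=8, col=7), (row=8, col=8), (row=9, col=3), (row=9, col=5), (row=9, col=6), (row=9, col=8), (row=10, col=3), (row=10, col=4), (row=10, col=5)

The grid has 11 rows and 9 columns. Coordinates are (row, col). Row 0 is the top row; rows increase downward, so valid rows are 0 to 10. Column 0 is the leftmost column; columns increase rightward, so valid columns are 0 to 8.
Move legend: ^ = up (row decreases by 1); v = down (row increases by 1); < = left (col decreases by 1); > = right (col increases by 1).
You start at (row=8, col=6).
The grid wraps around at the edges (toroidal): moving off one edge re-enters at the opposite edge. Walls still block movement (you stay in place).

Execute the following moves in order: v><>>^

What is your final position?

Answer: Final position: (row=8, col=6)

Derivation:
Start: (row=8, col=6)
  v (down): blocked, stay at (row=8, col=6)
  > (right): blocked, stay at (row=8, col=6)
  < (left): blocked, stay at (row=8, col=6)
  > (right): blocked, stay at (row=8, col=6)
  > (right): blocked, stay at (row=8, col=6)
  ^ (up): blocked, stay at (row=8, col=6)
Final: (row=8, col=6)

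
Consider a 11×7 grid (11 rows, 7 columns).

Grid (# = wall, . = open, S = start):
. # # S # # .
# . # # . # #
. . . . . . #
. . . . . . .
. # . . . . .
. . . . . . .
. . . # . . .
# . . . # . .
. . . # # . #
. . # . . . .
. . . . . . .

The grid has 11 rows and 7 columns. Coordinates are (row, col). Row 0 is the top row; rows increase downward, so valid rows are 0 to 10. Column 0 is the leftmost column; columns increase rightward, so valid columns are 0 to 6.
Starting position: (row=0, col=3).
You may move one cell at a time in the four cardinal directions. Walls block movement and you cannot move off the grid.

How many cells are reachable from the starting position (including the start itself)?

BFS flood-fill from (row=0, col=3):
  Distance 0: (row=0, col=3)
Total reachable: 1 (grid has 59 open cells total)

Answer: Reachable cells: 1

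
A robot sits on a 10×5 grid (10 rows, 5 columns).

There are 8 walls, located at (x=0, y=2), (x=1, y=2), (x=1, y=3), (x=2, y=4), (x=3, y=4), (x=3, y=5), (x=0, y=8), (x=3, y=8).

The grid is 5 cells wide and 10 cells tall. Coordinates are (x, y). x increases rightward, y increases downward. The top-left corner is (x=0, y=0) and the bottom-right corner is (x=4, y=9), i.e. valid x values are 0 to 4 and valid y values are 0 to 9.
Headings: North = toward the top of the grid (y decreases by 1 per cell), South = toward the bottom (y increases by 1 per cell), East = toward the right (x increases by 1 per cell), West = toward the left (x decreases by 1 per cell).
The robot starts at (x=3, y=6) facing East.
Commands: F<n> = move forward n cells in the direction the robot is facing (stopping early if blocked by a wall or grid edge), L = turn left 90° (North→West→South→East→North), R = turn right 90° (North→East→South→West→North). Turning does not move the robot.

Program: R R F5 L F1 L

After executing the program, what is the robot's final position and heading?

Answer: Final position: (x=0, y=7), facing East

Derivation:
Start: (x=3, y=6), facing East
  R: turn right, now facing South
  R: turn right, now facing West
  F5: move forward 3/5 (blocked), now at (x=0, y=6)
  L: turn left, now facing South
  F1: move forward 1, now at (x=0, y=7)
  L: turn left, now facing East
Final: (x=0, y=7), facing East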